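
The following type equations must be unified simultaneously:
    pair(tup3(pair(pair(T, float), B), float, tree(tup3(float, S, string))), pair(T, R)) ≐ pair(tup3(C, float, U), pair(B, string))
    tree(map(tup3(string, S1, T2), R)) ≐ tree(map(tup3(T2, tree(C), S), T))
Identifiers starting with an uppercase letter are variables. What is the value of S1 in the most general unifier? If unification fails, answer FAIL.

Decompose pair/2: tup3(pair(pair(T, float), B), float, tree(tup3(float, S, string))) ≐ tup3(C, float, U),  pair(T, R) ≐ pair(B, string).
Decompose tup3/3: pair(pair(T, float), B) ≐ C,  float ≐ float,  tree(tup3(float, S, string)) ≐ U.
Bind C := pair(pair(T, float), B); substituting into the one remaining equation that mentions C gives: tree(map(tup3(string, S1, T2), R)) ≐ tree(map(tup3(T2, tree(pair(pair(T, float), B)), S), T)).
Delete trivial equation float ≐ float.
Bind U := tree(tup3(float, S, string)); no other remaining equation mentions U.
Decompose pair/2: T ≐ B,  R ≐ string.
Bind T := B; substituting into the one remaining equation that mentions T gives: tree(map(tup3(string, S1, T2), R)) ≐ tree(map(tup3(T2, tree(pair(pair(B, float), B)), S), B)). Substituting into the earlier binding gives C := pair(pair(B, float), B).
Bind R := string; substituting into the remaining equation gives: tree(map(tup3(string, S1, T2), string)) ≐ tree(map(tup3(T2, tree(pair(pair(B, float), B)), S), B)).
Decompose tree/1: map(tup3(string, S1, T2), string) ≐ map(tup3(T2, tree(pair(pair(B, float), B)), S), B).
Decompose map/2: tup3(string, S1, T2) ≐ tup3(T2, tree(pair(pair(B, float), B)), S),  string ≐ B.
Decompose tup3/3: string ≐ T2,  S1 ≐ tree(pair(pair(B, float), B)),  T2 ≐ S.
Bind T2 := string; substituting into the one remaining equation that mentions T2 gives: string ≐ S.
Bind S1 := tree(pair(pair(B, float), B)); no other remaining equation mentions S1.
Bind S := string; no other remaining equation mentions S. Substituting into the earlier binding gives U := tree(tup3(float, string, string)).
Bind B := string. Substituting into the earlier bindings gives C := pair(pair(string, float), string), T := string, S1 := tree(pair(pair(string, float), string)).
MGU = { C -> pair(pair(string, float), string), U -> tree(tup3(float, string, string)), T -> string, R -> string, T2 -> string, S1 -> tree(pair(pair(string, float), string)), S -> string, B -> string }, so S1 -> tree(pair(pair(string, float), string)).

tree(pair(pair(string, float), string))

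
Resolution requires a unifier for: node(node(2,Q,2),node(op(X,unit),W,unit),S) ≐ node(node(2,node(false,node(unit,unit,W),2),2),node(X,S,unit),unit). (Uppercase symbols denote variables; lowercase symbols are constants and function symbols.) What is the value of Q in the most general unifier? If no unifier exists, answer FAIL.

Decompose node/3: node(2,Q,2) ≐ node(2,node(false,node(unit,unit,W),2),2),  node(op(X,unit),W,unit) ≐ node(X,S,unit),  S ≐ unit.
Decompose node/3: 2 ≐ 2,  Q ≐ node(false,node(unit,unit,W),2),  2 ≐ 2.
Delete trivial equation 2 ≐ 2.
Bind Q := node(false,node(unit,unit,W),2); no other remaining equation mentions Q.
Delete trivial equation 2 ≐ 2.
Decompose node/3: op(X,unit) ≐ X,  W ≐ S,  unit ≐ unit.
Occurs check fails: X occurs in op(X,unit); the equation X ≐ op(X,unit) has no finite solution.

FAIL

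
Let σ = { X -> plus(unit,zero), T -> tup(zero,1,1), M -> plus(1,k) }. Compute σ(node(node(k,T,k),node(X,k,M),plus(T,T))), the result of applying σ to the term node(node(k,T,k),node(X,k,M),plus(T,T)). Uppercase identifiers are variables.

node(node(k,tup(zero,1,1),k),node(plus(unit,zero),k,plus(1,k)),plus(tup(zero,1,1),tup(zero,1,1)))

Replace each occurrence of X with plus(unit,zero).
Replace each occurrence of T with tup(zero,1,1).
Replace each occurrence of M with plus(1,k).
Result: node(node(k,tup(zero,1,1),k),node(plus(unit,zero),k,plus(1,k)),plus(tup(zero,1,1),tup(zero,1,1))).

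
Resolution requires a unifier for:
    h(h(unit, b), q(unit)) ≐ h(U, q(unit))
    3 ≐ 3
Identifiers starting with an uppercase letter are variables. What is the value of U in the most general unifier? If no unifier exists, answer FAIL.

h(unit, b)

Decompose h/2: h(unit, b) ≐ U,  q(unit) ≐ q(unit).
Bind U := h(unit, b); no other remaining equation mentions U.
Delete trivial equation q(unit) ≐ q(unit).
Delete trivial equation 3 ≐ 3.
MGU = { U ↦ h(unit, b) }, so U ↦ h(unit, b).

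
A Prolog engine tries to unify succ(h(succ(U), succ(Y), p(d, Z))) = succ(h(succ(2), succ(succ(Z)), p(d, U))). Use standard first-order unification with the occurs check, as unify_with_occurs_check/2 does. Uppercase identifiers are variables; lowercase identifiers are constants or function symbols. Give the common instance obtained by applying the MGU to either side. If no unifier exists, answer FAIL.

succ(h(succ(2), succ(succ(2)), p(d, 2)))

Decompose succ/1: h(succ(U), succ(Y), p(d, Z)) = h(succ(2), succ(succ(Z)), p(d, U)).
Decompose h/3: succ(U) = succ(2),  succ(Y) = succ(succ(Z)),  p(d, Z) = p(d, U).
Decompose succ/1: U = 2.
Bind U := 2; substituting into the one remaining equation that mentions U gives: p(d, Z) = p(d, 2).
Decompose succ/1: Y = succ(Z).
Bind Y := succ(Z); no other remaining equation mentions Y.
Decompose p/2: d = d,  Z = 2.
Delete trivial equation d = d.
Bind Z := 2. Substituting into the earlier binding gives Y := succ(2).
Applying the MGU to either side gives succ(h(succ(2), succ(succ(2)), p(d, 2))).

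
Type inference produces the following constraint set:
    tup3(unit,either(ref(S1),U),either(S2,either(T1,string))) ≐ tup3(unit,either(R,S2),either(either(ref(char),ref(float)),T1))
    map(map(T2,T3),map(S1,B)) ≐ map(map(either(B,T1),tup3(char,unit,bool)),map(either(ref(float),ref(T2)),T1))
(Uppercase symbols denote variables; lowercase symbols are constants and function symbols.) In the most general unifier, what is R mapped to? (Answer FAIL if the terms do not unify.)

Decompose tup3/3: unit ≐ unit,  either(ref(S1),U) ≐ either(R,S2),  either(S2,either(T1,string)) ≐ either(either(ref(char),ref(float)),T1).
Delete trivial equation unit ≐ unit.
Decompose either/2: ref(S1) ≐ R,  U ≐ S2.
Bind R := ref(S1); no other remaining equation mentions R.
Bind U := S2; no other remaining equation mentions U.
Decompose either/2: S2 ≐ either(ref(char),ref(float)),  either(T1,string) ≐ T1.
Bind S2 := either(ref(char),ref(float)); no other remaining equation mentions S2. Substituting into the earlier binding gives U := either(ref(char),ref(float)).
Occurs check fails: T1 occurs in either(T1,string); the equation T1 ≐ either(T1,string) has no finite solution.

FAIL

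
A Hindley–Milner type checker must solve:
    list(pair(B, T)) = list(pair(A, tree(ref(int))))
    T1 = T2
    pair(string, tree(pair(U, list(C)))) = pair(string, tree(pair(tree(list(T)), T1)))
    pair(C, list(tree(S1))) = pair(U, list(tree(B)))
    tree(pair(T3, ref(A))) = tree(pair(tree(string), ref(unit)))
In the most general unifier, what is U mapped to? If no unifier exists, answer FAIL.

tree(list(tree(ref(int))))

Decompose list/1: pair(B, T) = pair(A, tree(ref(int))).
Decompose pair/2: B = A,  T = tree(ref(int)).
Bind B := A; substituting into the one remaining equation that mentions B gives: pair(C, list(tree(S1))) = pair(U, list(tree(A))).
Bind T := tree(ref(int)); substituting into the one remaining equation that mentions T gives: pair(string, tree(pair(U, list(C)))) = pair(string, tree(pair(tree(list(tree(ref(int)))), T1))).
Bind T1 := T2; substituting into the one remaining equation that mentions T1 gives: pair(string, tree(pair(U, list(C)))) = pair(string, tree(pair(tree(list(tree(ref(int)))), T2))).
Decompose pair/2: string = string,  tree(pair(U, list(C))) = tree(pair(tree(list(tree(ref(int)))), T2)).
Delete trivial equation string = string.
Decompose tree/1: pair(U, list(C)) = pair(tree(list(tree(ref(int)))), T2).
Decompose pair/2: U = tree(list(tree(ref(int)))),  list(C) = T2.
Bind U := tree(list(tree(ref(int)))); substituting into the one remaining equation that mentions U gives: pair(C, list(tree(S1))) = pair(tree(list(tree(ref(int)))), list(tree(A))).
Bind T2 := list(C); no other remaining equation mentions T2. Substituting into the earlier binding gives T1 := list(C).
Decompose pair/2: C = tree(list(tree(ref(int)))),  list(tree(S1)) = list(tree(A)).
Bind C := tree(list(tree(ref(int)))); no other remaining equation mentions C. Substituting into the earlier bindings gives T1 := list(tree(list(tree(ref(int))))), T2 := list(tree(list(tree(ref(int))))).
Decompose list/1: tree(S1) = tree(A).
Decompose tree/1: S1 = A.
Bind S1 := A; no other remaining equation mentions S1.
Decompose tree/1: pair(T3, ref(A)) = pair(tree(string), ref(unit)).
Decompose pair/2: T3 = tree(string),  ref(A) = ref(unit).
Bind T3 := tree(string); no other remaining equation mentions T3.
Decompose ref/1: A = unit.
Bind A := unit. Substituting into the earlier bindings gives B := unit, S1 := unit.
MGU = { B -> unit, T -> tree(ref(int)), T1 -> list(tree(list(tree(ref(int))))), U -> tree(list(tree(ref(int)))), T2 -> list(tree(list(tree(ref(int))))), C -> tree(list(tree(ref(int)))), S1 -> unit, T3 -> tree(string), A -> unit }, so U -> tree(list(tree(ref(int)))).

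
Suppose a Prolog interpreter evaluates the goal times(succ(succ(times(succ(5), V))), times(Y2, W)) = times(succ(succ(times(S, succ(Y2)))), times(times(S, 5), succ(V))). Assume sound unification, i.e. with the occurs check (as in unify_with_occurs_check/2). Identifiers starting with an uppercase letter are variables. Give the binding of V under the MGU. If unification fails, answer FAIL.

succ(times(succ(5), 5))

Decompose times/2: succ(succ(times(succ(5), V))) = succ(succ(times(S, succ(Y2)))),  times(Y2, W) = times(times(S, 5), succ(V)).
Decompose succ/1: succ(times(succ(5), V)) = succ(times(S, succ(Y2))).
Decompose succ/1: times(succ(5), V) = times(S, succ(Y2)).
Decompose times/2: succ(5) = S,  V = succ(Y2).
Bind S := succ(5); substituting into the one remaining equation that mentions S gives: times(Y2, W) = times(times(succ(5), 5), succ(V)).
Bind V := succ(Y2); substituting into the remaining equation gives: times(Y2, W) = times(times(succ(5), 5), succ(succ(Y2))).
Decompose times/2: Y2 = times(succ(5), 5),  W = succ(succ(Y2)).
Bind Y2 := times(succ(5), 5); substituting into the remaining equation gives: W = succ(succ(times(succ(5), 5))). Substituting into the earlier binding gives V := succ(times(succ(5), 5)).
Bind W := succ(succ(times(succ(5), 5))).
MGU = { S = succ(5), V = succ(times(succ(5), 5)), Y2 = times(succ(5), 5), W = succ(succ(times(succ(5), 5))) }, so V = succ(times(succ(5), 5)).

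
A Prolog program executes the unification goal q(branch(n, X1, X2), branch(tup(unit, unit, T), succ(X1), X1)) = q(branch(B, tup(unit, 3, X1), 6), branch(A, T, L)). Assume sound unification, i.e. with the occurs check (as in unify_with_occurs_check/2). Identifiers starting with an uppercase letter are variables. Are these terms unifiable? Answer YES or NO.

NO

Decompose q/2: branch(n, X1, X2) = branch(B, tup(unit, 3, X1), 6),  branch(tup(unit, unit, T), succ(X1), X1) = branch(A, T, L).
Decompose branch/3: n = B,  X1 = tup(unit, 3, X1),  X2 = 6.
Bind B := n; no other remaining equation mentions B.
Occurs check fails: X1 occurs in tup(unit, 3, X1); the equation X1 = tup(unit, 3, X1) has no finite solution.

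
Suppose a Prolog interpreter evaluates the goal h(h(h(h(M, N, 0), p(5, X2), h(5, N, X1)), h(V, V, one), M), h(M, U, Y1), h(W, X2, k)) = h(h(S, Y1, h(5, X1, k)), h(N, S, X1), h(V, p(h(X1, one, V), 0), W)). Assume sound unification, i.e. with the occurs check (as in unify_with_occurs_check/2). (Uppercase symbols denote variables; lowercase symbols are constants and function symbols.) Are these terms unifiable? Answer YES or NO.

YES

Decompose h/3: h(h(h(M, N, 0), p(5, X2), h(5, N, X1)), h(V, V, one), M) = h(S, Y1, h(5, X1, k)),  h(M, U, Y1) = h(N, S, X1),  h(W, X2, k) = h(V, p(h(X1, one, V), 0), W).
Decompose h/3: h(h(M, N, 0), p(5, X2), h(5, N, X1)) = S,  h(V, V, one) = Y1,  M = h(5, X1, k).
Bind S := h(h(M, N, 0), p(5, X2), h(5, N, X1)); substituting into the one remaining equation that mentions S gives: h(M, U, Y1) = h(N, h(h(M, N, 0), p(5, X2), h(5, N, X1)), X1).
Bind Y1 := h(V, V, one); substituting into the one remaining equation that mentions Y1 gives: h(M, U, h(V, V, one)) = h(N, h(h(M, N, 0), p(5, X2), h(5, N, X1)), X1).
Bind M := h(5, X1, k); substituting into the one remaining equation that mentions M gives: h(h(5, X1, k), U, h(V, V, one)) = h(N, h(h(h(5, X1, k), N, 0), p(5, X2), h(5, N, X1)), X1). Substituting into the earlier binding gives S := h(h(h(5, X1, k), N, 0), p(5, X2), h(5, N, X1)).
Decompose h/3: h(5, X1, k) = N,  U = h(h(h(5, X1, k), N, 0), p(5, X2), h(5, N, X1)),  h(V, V, one) = X1.
Bind N := h(5, X1, k); substituting into the one remaining equation that mentions N gives: U = h(h(h(5, X1, k), h(5, X1, k), 0), p(5, X2), h(5, h(5, X1, k), X1)). Substituting into the earlier binding gives S := h(h(h(5, X1, k), h(5, X1, k), 0), p(5, X2), h(5, h(5, X1, k), X1)).
Bind U := h(h(h(5, X1, k), h(5, X1, k), 0), p(5, X2), h(5, h(5, X1, k), X1)); no other remaining equation mentions U.
Bind X1 := h(V, V, one); substituting into the remaining equation gives: h(W, X2, k) = h(V, p(h(h(V, V, one), one, V), 0), W). Substituting into the earlier bindings gives S := h(h(h(5, h(V, V, one), k), h(5, h(V, V, one), k), 0), p(5, X2), h(5, h(5, h(V, V, one), k), h(V, V, one))), M := h(5, h(V, V, one), k), N := h(5, h(V, V, one), k), U := h(h(h(5, h(V, V, one), k), h(5, h(V, V, one), k), 0), p(5, X2), h(5, h(5, h(V, V, one), k), h(V, V, one))).
Decompose h/3: W = V,  X2 = p(h(h(V, V, one), one, V), 0),  k = W.
Bind W := V; substituting into the one remaining equation that mentions W gives: k = V.
Bind X2 := p(h(h(V, V, one), one, V), 0); no other remaining equation mentions X2. Substituting into the earlier bindings gives S := h(h(h(5, h(V, V, one), k), h(5, h(V, V, one), k), 0), p(5, p(h(h(V, V, one), one, V), 0)), h(5, h(5, h(V, V, one), k), h(V, V, one))), U := h(h(h(5, h(V, V, one), k), h(5, h(V, V, one), k), 0), p(5, p(h(h(V, V, one), one, V), 0)), h(5, h(5, h(V, V, one), k), h(V, V, one))).
Bind V := k. Substituting into the earlier bindings gives S := h(h(h(5, h(k, k, one), k), h(5, h(k, k, one), k), 0), p(5, p(h(h(k, k, one), one, k), 0)), h(5, h(5, h(k, k, one), k), h(k, k, one))), Y1 := h(k, k, one), M := h(5, h(k, k, one), k), N := h(5, h(k, k, one), k), U := h(h(h(5, h(k, k, one), k), h(5, h(k, k, one), k), 0), p(5, p(h(h(k, k, one), one, k), 0)), h(5, h(5, h(k, k, one), k), h(k, k, one))), X1 := h(k, k, one), W := k, X2 := p(h(h(k, k, one), one, k), 0).
No equations remain and no clash or occurs-check failure arose, so a unifier exists.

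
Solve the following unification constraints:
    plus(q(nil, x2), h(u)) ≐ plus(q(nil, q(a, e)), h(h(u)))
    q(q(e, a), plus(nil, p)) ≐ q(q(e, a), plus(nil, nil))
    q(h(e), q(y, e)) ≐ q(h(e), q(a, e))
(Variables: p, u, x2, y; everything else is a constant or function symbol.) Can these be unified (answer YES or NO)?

Decompose plus/2: q(nil, x2) ≐ q(nil, q(a, e)),  h(u) ≐ h(h(u)).
Decompose q/2: nil ≐ nil,  x2 ≐ q(a, e).
Delete trivial equation nil ≐ nil.
Bind x2 := q(a, e); no other remaining equation mentions x2.
Decompose h/1: u ≐ h(u).
Occurs check fails: u occurs in h(u); the equation u ≐ h(u) has no finite solution.

NO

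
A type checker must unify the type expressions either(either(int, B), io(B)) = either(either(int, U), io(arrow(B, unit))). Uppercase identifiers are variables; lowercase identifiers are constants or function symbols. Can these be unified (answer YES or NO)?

Decompose either/2: either(int, B) = either(int, U),  io(B) = io(arrow(B, unit)).
Decompose either/2: int = int,  B = U.
Delete trivial equation int = int.
Bind B := U; substituting into the remaining equation gives: io(U) = io(arrow(U, unit)).
Decompose io/1: U = arrow(U, unit).
Occurs check fails: U occurs in arrow(U, unit); the equation U = arrow(U, unit) has no finite solution.

NO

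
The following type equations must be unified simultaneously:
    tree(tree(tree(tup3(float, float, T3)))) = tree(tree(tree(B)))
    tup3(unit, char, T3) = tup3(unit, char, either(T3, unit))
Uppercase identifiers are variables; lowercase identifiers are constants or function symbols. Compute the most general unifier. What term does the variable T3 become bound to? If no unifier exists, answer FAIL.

Decompose tree/1: tree(tree(tup3(float, float, T3))) = tree(tree(B)).
Decompose tree/1: tree(tup3(float, float, T3)) = tree(B).
Decompose tree/1: tup3(float, float, T3) = B.
Bind B := tup3(float, float, T3); no other remaining equation mentions B.
Decompose tup3/3: unit = unit,  char = char,  T3 = either(T3, unit).
Delete trivial equation unit = unit.
Delete trivial equation char = char.
Occurs check fails: T3 occurs in either(T3, unit); the equation T3 = either(T3, unit) has no finite solution.

FAIL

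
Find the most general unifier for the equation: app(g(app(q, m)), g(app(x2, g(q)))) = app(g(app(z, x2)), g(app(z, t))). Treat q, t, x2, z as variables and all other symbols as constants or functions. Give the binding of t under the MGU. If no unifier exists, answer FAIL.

g(m)

Decompose app/2: g(app(q, m)) = g(app(z, x2)),  g(app(x2, g(q))) = g(app(z, t)).
Decompose g/1: app(q, m) = app(z, x2).
Decompose app/2: q = z,  m = x2.
Bind q := z; substituting into the one remaining equation that mentions q gives: g(app(x2, g(z))) = g(app(z, t)).
Bind x2 := m; substituting into the remaining equation gives: g(app(m, g(z))) = g(app(z, t)).
Decompose g/1: app(m, g(z)) = app(z, t).
Decompose app/2: m = z,  g(z) = t.
Bind z := m; substituting into the remaining equation gives: g(m) = t. Substituting into the earlier binding gives q := m.
Bind t := g(m).
MGU = { q -> m, x2 -> m, z -> m, t -> g(m) }, so t -> g(m).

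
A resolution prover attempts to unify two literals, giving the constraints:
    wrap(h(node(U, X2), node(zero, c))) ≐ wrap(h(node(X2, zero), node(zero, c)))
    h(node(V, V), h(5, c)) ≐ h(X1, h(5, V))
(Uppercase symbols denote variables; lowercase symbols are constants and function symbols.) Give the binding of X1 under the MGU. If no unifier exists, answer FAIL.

Decompose wrap/1: h(node(U, X2), node(zero, c)) ≐ h(node(X2, zero), node(zero, c)).
Decompose h/2: node(U, X2) ≐ node(X2, zero),  node(zero, c) ≐ node(zero, c).
Decompose node/2: U ≐ X2,  X2 ≐ zero.
Bind U := X2; no other remaining equation mentions U.
Bind X2 := zero; no other remaining equation mentions X2. Substituting into the earlier binding gives U := zero.
Delete trivial equation node(zero, c) ≐ node(zero, c).
Decompose h/2: node(V, V) ≐ X1,  h(5, c) ≐ h(5, V).
Bind X1 := node(V, V); no other remaining equation mentions X1.
Decompose h/2: 5 ≐ 5,  c ≐ V.
Delete trivial equation 5 ≐ 5.
Bind V := c. Substituting into the earlier binding gives X1 := node(c, c).
MGU = { U ↦ zero, X2 ↦ zero, X1 ↦ node(c, c), V ↦ c }, so X1 ↦ node(c, c).

node(c, c)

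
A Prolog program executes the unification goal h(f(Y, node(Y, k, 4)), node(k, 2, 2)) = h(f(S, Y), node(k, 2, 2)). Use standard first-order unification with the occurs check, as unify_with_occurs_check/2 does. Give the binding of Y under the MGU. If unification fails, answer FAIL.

FAIL

Decompose h/2: f(Y, node(Y, k, 4)) = f(S, Y),  node(k, 2, 2) = node(k, 2, 2).
Decompose f/2: Y = S,  node(Y, k, 4) = Y.
Bind Y := S; substituting into the one remaining equation that mentions Y gives: node(S, k, 4) = S.
Occurs check fails: S occurs in node(S, k, 4); the equation S = node(S, k, 4) has no finite solution.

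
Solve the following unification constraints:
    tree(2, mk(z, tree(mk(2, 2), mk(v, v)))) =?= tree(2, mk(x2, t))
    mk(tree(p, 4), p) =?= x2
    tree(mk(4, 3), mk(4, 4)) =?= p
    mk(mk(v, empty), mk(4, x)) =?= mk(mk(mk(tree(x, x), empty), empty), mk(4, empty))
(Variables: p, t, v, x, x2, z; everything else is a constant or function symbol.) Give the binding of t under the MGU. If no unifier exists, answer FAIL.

tree(mk(2, 2), mk(mk(tree(empty, empty), empty), mk(tree(empty, empty), empty)))

Decompose tree/2: 2 =?= 2,  mk(z, tree(mk(2, 2), mk(v, v))) =?= mk(x2, t).
Delete trivial equation 2 =?= 2.
Decompose mk/2: z =?= x2,  tree(mk(2, 2), mk(v, v)) =?= t.
Bind z := x2; no other remaining equation mentions z.
Bind t := tree(mk(2, 2), mk(v, v)); no other remaining equation mentions t.
Bind x2 := mk(tree(p, 4), p); no other remaining equation mentions x2. Substituting into the earlier binding gives z := mk(tree(p, 4), p).
Bind p := tree(mk(4, 3), mk(4, 4)); no other remaining equation mentions p. Substituting into the earlier bindings gives z := mk(tree(tree(mk(4, 3), mk(4, 4)), 4), tree(mk(4, 3), mk(4, 4))), x2 := mk(tree(tree(mk(4, 3), mk(4, 4)), 4), tree(mk(4, 3), mk(4, 4))).
Decompose mk/2: mk(v, empty) =?= mk(mk(tree(x, x), empty), empty),  mk(4, x) =?= mk(4, empty).
Decompose mk/2: v =?= mk(tree(x, x), empty),  empty =?= empty.
Bind v := mk(tree(x, x), empty); no other remaining equation mentions v. Substituting into the earlier binding gives t := tree(mk(2, 2), mk(mk(tree(x, x), empty), mk(tree(x, x), empty))).
Delete trivial equation empty =?= empty.
Decompose mk/2: 4 =?= 4,  x =?= empty.
Delete trivial equation 4 =?= 4.
Bind x := empty. Substituting into the earlier bindings gives t := tree(mk(2, 2), mk(mk(tree(empty, empty), empty), mk(tree(empty, empty), empty))), v := mk(tree(empty, empty), empty).
MGU = { z -> mk(tree(tree(mk(4, 3), mk(4, 4)), 4), tree(mk(4, 3), mk(4, 4))), t -> tree(mk(2, 2), mk(mk(tree(empty, empty), empty), mk(tree(empty, empty), empty))), x2 -> mk(tree(tree(mk(4, 3), mk(4, 4)), 4), tree(mk(4, 3), mk(4, 4))), p -> tree(mk(4, 3), mk(4, 4)), v -> mk(tree(empty, empty), empty), x -> empty }, so t -> tree(mk(2, 2), mk(mk(tree(empty, empty), empty), mk(tree(empty, empty), empty))).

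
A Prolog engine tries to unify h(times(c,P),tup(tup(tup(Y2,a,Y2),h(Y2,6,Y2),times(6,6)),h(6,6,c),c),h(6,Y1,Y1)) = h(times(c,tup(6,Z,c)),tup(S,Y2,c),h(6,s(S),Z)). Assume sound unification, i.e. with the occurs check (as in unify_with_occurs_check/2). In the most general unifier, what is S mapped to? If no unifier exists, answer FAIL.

Decompose h/3: times(c,P) = times(c,tup(6,Z,c)),  tup(tup(tup(Y2,a,Y2),h(Y2,6,Y2),times(6,6)),h(6,6,c),c) = tup(S,Y2,c),  h(6,Y1,Y1) = h(6,s(S),Z).
Decompose times/2: c = c,  P = tup(6,Z,c).
Delete trivial equation c = c.
Bind P := tup(6,Z,c); no other remaining equation mentions P.
Decompose tup/3: tup(tup(Y2,a,Y2),h(Y2,6,Y2),times(6,6)) = S,  h(6,6,c) = Y2,  c = c.
Bind S := tup(tup(Y2,a,Y2),h(Y2,6,Y2),times(6,6)); substituting into the one remaining equation that mentions S gives: h(6,Y1,Y1) = h(6,s(tup(tup(Y2,a,Y2),h(Y2,6,Y2),times(6,6))),Z).
Bind Y2 := h(6,6,c); substituting into the one remaining equation that mentions Y2 gives: h(6,Y1,Y1) = h(6,s(tup(tup(h(6,6,c),a,h(6,6,c)),h(h(6,6,c),6,h(6,6,c)),times(6,6))),Z). Substituting into the earlier binding gives S := tup(tup(h(6,6,c),a,h(6,6,c)),h(h(6,6,c),6,h(6,6,c)),times(6,6)).
Delete trivial equation c = c.
Decompose h/3: 6 = 6,  Y1 = s(tup(tup(h(6,6,c),a,h(6,6,c)),h(h(6,6,c),6,h(6,6,c)),times(6,6))),  Y1 = Z.
Delete trivial equation 6 = 6.
Bind Y1 := s(tup(tup(h(6,6,c),a,h(6,6,c)),h(h(6,6,c),6,h(6,6,c)),times(6,6))); substituting into the remaining equation gives: s(tup(tup(h(6,6,c),a,h(6,6,c)),h(h(6,6,c),6,h(6,6,c)),times(6,6))) = Z.
Bind Z := s(tup(tup(h(6,6,c),a,h(6,6,c)),h(h(6,6,c),6,h(6,6,c)),times(6,6))). Substituting into the earlier binding gives P := tup(6,s(tup(tup(h(6,6,c),a,h(6,6,c)),h(h(6,6,c),6,h(6,6,c)),times(6,6))),c).
MGU = { P -> tup(6,s(tup(tup(h(6,6,c),a,h(6,6,c)),h(h(6,6,c),6,h(6,6,c)),times(6,6))),c), S -> tup(tup(h(6,6,c),a,h(6,6,c)),h(h(6,6,c),6,h(6,6,c)),times(6,6)), Y2 -> h(6,6,c), Y1 -> s(tup(tup(h(6,6,c),a,h(6,6,c)),h(h(6,6,c),6,h(6,6,c)),times(6,6))), Z -> s(tup(tup(h(6,6,c),a,h(6,6,c)),h(h(6,6,c),6,h(6,6,c)),times(6,6))) }, so S -> tup(tup(h(6,6,c),a,h(6,6,c)),h(h(6,6,c),6,h(6,6,c)),times(6,6)).

tup(tup(h(6,6,c),a,h(6,6,c)),h(h(6,6,c),6,h(6,6,c)),times(6,6))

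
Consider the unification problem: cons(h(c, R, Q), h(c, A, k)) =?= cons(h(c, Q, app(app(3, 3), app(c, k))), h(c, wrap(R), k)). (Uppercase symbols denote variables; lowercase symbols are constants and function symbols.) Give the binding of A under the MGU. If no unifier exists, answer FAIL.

wrap(app(app(3, 3), app(c, k)))

Decompose cons/2: h(c, R, Q) =?= h(c, Q, app(app(3, 3), app(c, k))),  h(c, A, k) =?= h(c, wrap(R), k).
Decompose h/3: c =?= c,  R =?= Q,  Q =?= app(app(3, 3), app(c, k)).
Delete trivial equation c =?= c.
Bind R := Q; substituting into the one remaining equation that mentions R gives: h(c, A, k) =?= h(c, wrap(Q), k).
Bind Q := app(app(3, 3), app(c, k)); substituting into the remaining equation gives: h(c, A, k) =?= h(c, wrap(app(app(3, 3), app(c, k))), k). Substituting into the earlier binding gives R := app(app(3, 3), app(c, k)).
Decompose h/3: c =?= c,  A =?= wrap(app(app(3, 3), app(c, k))),  k =?= k.
Delete trivial equation c =?= c.
Bind A := wrap(app(app(3, 3), app(c, k))); no other remaining equation mentions A.
Delete trivial equation k =?= k.
MGU = { R := app(app(3, 3), app(c, k)), Q := app(app(3, 3), app(c, k)), A := wrap(app(app(3, 3), app(c, k))) }, so A := wrap(app(app(3, 3), app(c, k))).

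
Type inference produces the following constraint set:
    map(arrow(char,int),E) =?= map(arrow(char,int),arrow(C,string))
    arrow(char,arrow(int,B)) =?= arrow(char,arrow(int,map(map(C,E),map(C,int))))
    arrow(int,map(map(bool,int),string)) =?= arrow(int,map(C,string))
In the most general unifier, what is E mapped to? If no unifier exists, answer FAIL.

Decompose map/2: arrow(char,int) =?= arrow(char,int),  E =?= arrow(C,string).
Delete trivial equation arrow(char,int) =?= arrow(char,int).
Bind E := arrow(C,string); substituting into the one remaining equation that mentions E gives: arrow(char,arrow(int,B)) =?= arrow(char,arrow(int,map(map(C,arrow(C,string)),map(C,int)))).
Decompose arrow/2: char =?= char,  arrow(int,B) =?= arrow(int,map(map(C,arrow(C,string)),map(C,int))).
Delete trivial equation char =?= char.
Decompose arrow/2: int =?= int,  B =?= map(map(C,arrow(C,string)),map(C,int)).
Delete trivial equation int =?= int.
Bind B := map(map(C,arrow(C,string)),map(C,int)); no other remaining equation mentions B.
Decompose arrow/2: int =?= int,  map(map(bool,int),string) =?= map(C,string).
Delete trivial equation int =?= int.
Decompose map/2: map(bool,int) =?= C,  string =?= string.
Bind C := map(bool,int); no other remaining equation mentions C. Substituting into the earlier bindings gives E := arrow(map(bool,int),string), B := map(map(map(bool,int),arrow(map(bool,int),string)),map(map(bool,int),int)).
Delete trivial equation string =?= string.
MGU = { E -> arrow(map(bool,int),string), B -> map(map(map(bool,int),arrow(map(bool,int),string)),map(map(bool,int),int)), C -> map(bool,int) }, so E -> arrow(map(bool,int),string).

arrow(map(bool,int),string)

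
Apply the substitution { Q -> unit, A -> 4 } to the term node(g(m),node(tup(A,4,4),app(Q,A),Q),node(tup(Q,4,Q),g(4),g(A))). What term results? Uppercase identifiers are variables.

node(g(m),node(tup(4,4,4),app(unit,4),unit),node(tup(unit,4,unit),g(4),g(4)))

Replace each occurrence of Q with unit.
Replace each occurrence of A with 4.
Result: node(g(m),node(tup(4,4,4),app(unit,4),unit),node(tup(unit,4,unit),g(4),g(4))).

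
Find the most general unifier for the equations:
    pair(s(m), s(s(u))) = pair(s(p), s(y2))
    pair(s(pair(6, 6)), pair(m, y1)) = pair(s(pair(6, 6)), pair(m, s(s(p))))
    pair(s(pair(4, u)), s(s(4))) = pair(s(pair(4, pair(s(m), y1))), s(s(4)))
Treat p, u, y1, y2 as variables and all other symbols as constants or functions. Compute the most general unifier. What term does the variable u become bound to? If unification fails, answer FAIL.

pair(s(m), s(s(m)))

Decompose pair/2: s(m) = s(p),  s(s(u)) = s(y2).
Decompose s/1: m = p.
Bind p := m; substituting into the one remaining equation that mentions p gives: pair(s(pair(6, 6)), pair(m, y1)) = pair(s(pair(6, 6)), pair(m, s(s(m)))).
Decompose s/1: s(u) = y2.
Bind y2 := s(u); no other remaining equation mentions y2.
Decompose pair/2: s(pair(6, 6)) = s(pair(6, 6)),  pair(m, y1) = pair(m, s(s(m))).
Delete trivial equation s(pair(6, 6)) = s(pair(6, 6)).
Decompose pair/2: m = m,  y1 = s(s(m)).
Delete trivial equation m = m.
Bind y1 := s(s(m)); substituting into the remaining equation gives: pair(s(pair(4, u)), s(s(4))) = pair(s(pair(4, pair(s(m), s(s(m))))), s(s(4))).
Decompose pair/2: s(pair(4, u)) = s(pair(4, pair(s(m), s(s(m))))),  s(s(4)) = s(s(4)).
Decompose s/1: pair(4, u) = pair(4, pair(s(m), s(s(m)))).
Decompose pair/2: 4 = 4,  u = pair(s(m), s(s(m))).
Delete trivial equation 4 = 4.
Bind u := pair(s(m), s(s(m))); no other remaining equation mentions u. Substituting into the earlier binding gives y2 := s(pair(s(m), s(s(m)))).
Delete trivial equation s(s(4)) = s(s(4)).
MGU = { p := m, y2 := s(pair(s(m), s(s(m)))), y1 := s(s(m)), u := pair(s(m), s(s(m))) }, so u := pair(s(m), s(s(m))).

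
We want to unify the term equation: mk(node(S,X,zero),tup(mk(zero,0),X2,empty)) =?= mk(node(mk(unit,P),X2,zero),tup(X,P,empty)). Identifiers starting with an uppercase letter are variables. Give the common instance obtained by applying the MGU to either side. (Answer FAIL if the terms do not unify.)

mk(node(mk(unit,mk(zero,0)),mk(zero,0),zero),tup(mk(zero,0),mk(zero,0),empty))

Decompose mk/2: node(S,X,zero) =?= node(mk(unit,P),X2,zero),  tup(mk(zero,0),X2,empty) =?= tup(X,P,empty).
Decompose node/3: S =?= mk(unit,P),  X =?= X2,  zero =?= zero.
Bind S := mk(unit,P); no other remaining equation mentions S.
Bind X := X2; substituting into the one remaining equation that mentions X gives: tup(mk(zero,0),X2,empty) =?= tup(X2,P,empty).
Delete trivial equation zero =?= zero.
Decompose tup/3: mk(zero,0) =?= X2,  X2 =?= P,  empty =?= empty.
Bind X2 := mk(zero,0); substituting into the one remaining equation that mentions X2 gives: mk(zero,0) =?= P. Substituting into the earlier binding gives X := mk(zero,0).
Bind P := mk(zero,0); no other remaining equation mentions P. Substituting into the earlier binding gives S := mk(unit,mk(zero,0)).
Delete trivial equation empty =?= empty.
Applying the MGU to either side gives mk(node(mk(unit,mk(zero,0)),mk(zero,0),zero),tup(mk(zero,0),mk(zero,0),empty)).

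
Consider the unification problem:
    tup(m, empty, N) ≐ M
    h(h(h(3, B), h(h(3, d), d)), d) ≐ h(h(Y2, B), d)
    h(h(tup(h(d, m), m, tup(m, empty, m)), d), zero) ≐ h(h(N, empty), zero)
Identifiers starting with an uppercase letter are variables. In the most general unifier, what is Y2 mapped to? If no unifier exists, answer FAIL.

FAIL

Bind M := tup(m, empty, N); no other remaining equation mentions M.
Decompose h/2: h(h(3, B), h(h(3, d), d)) ≐ h(Y2, B),  d ≐ d.
Decompose h/2: h(3, B) ≐ Y2,  h(h(3, d), d) ≐ B.
Bind Y2 := h(3, B); no other remaining equation mentions Y2.
Bind B := h(h(3, d), d); no other remaining equation mentions B. Substituting into the earlier binding gives Y2 := h(3, h(h(3, d), d)).
Delete trivial equation d ≐ d.
Decompose h/2: h(tup(h(d, m), m, tup(m, empty, m)), d) ≐ h(N, empty),  zero ≐ zero.
Decompose h/2: tup(h(d, m), m, tup(m, empty, m)) ≐ N,  d ≐ empty.
Bind N := tup(h(d, m), m, tup(m, empty, m)); no other remaining equation mentions N. Substituting into the earlier binding gives M := tup(m, empty, tup(h(d, m), m, tup(m, empty, m))).
Clash: constants d and empty differ; no unifier exists.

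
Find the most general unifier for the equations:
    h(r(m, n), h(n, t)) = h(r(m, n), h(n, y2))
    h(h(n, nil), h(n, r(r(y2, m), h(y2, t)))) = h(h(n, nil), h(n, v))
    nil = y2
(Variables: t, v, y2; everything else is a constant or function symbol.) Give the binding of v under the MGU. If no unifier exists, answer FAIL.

r(r(nil, m), h(nil, nil))

Decompose h/2: r(m, n) = r(m, n),  h(n, t) = h(n, y2).
Delete trivial equation r(m, n) = r(m, n).
Decompose h/2: n = n,  t = y2.
Delete trivial equation n = n.
Bind t := y2; substituting into the one remaining equation that mentions t gives: h(h(n, nil), h(n, r(r(y2, m), h(y2, y2)))) = h(h(n, nil), h(n, v)).
Decompose h/2: h(n, nil) = h(n, nil),  h(n, r(r(y2, m), h(y2, y2))) = h(n, v).
Delete trivial equation h(n, nil) = h(n, nil).
Decompose h/2: n = n,  r(r(y2, m), h(y2, y2)) = v.
Delete trivial equation n = n.
Bind v := r(r(y2, m), h(y2, y2)); no other remaining equation mentions v.
Bind y2 := nil. Substituting into the earlier bindings gives t := nil, v := r(r(nil, m), h(nil, nil)).
MGU = { t := nil, v := r(r(nil, m), h(nil, nil)), y2 := nil }, so v := r(r(nil, m), h(nil, nil)).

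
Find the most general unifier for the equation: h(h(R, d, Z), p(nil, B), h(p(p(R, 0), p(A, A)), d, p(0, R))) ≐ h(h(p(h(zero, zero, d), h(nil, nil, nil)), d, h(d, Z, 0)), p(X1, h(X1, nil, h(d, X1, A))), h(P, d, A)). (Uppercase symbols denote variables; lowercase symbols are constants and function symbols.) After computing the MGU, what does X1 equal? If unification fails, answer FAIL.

FAIL

Decompose h/3: h(R, d, Z) ≐ h(p(h(zero, zero, d), h(nil, nil, nil)), d, h(d, Z, 0)),  p(nil, B) ≐ p(X1, h(X1, nil, h(d, X1, A))),  h(p(p(R, 0), p(A, A)), d, p(0, R)) ≐ h(P, d, A).
Decompose h/3: R ≐ p(h(zero, zero, d), h(nil, nil, nil)),  d ≐ d,  Z ≐ h(d, Z, 0).
Bind R := p(h(zero, zero, d), h(nil, nil, nil)); substituting into the one remaining equation that mentions R gives: h(p(p(p(h(zero, zero, d), h(nil, nil, nil)), 0), p(A, A)), d, p(0, p(h(zero, zero, d), h(nil, nil, nil)))) ≐ h(P, d, A).
Delete trivial equation d ≐ d.
Occurs check fails: Z occurs in h(d, Z, 0); the equation Z ≐ h(d, Z, 0) has no finite solution.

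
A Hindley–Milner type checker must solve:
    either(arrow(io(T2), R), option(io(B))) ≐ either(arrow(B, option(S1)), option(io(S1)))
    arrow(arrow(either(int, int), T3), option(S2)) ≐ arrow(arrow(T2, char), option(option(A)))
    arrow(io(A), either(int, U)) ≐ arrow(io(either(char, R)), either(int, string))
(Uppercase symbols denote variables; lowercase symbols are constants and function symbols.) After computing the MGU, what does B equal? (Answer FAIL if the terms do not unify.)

io(either(int, int))

Decompose either/2: arrow(io(T2), R) ≐ arrow(B, option(S1)),  option(io(B)) ≐ option(io(S1)).
Decompose arrow/2: io(T2) ≐ B,  R ≐ option(S1).
Bind B := io(T2); substituting into the one remaining equation that mentions B gives: option(io(io(T2))) ≐ option(io(S1)).
Bind R := option(S1); substituting into the one remaining equation that mentions R gives: arrow(io(A), either(int, U)) ≐ arrow(io(either(char, option(S1))), either(int, string)).
Decompose option/1: io(io(T2)) ≐ io(S1).
Decompose io/1: io(T2) ≐ S1.
Bind S1 := io(T2); substituting into the one remaining equation that mentions S1 gives: arrow(io(A), either(int, U)) ≐ arrow(io(either(char, option(io(T2)))), either(int, string)). Substituting into the earlier binding gives R := option(io(T2)).
Decompose arrow/2: arrow(either(int, int), T3) ≐ arrow(T2, char),  option(S2) ≐ option(option(A)).
Decompose arrow/2: either(int, int) ≐ T2,  T3 ≐ char.
Bind T2 := either(int, int); substituting into the one remaining equation that mentions T2 gives: arrow(io(A), either(int, U)) ≐ arrow(io(either(char, option(io(either(int, int))))), either(int, string)). Substituting into the earlier bindings gives B := io(either(int, int)), R := option(io(either(int, int))), S1 := io(either(int, int)).
Bind T3 := char; no other remaining equation mentions T3.
Decompose option/1: S2 ≐ option(A).
Bind S2 := option(A); no other remaining equation mentions S2.
Decompose arrow/2: io(A) ≐ io(either(char, option(io(either(int, int))))),  either(int, U) ≐ either(int, string).
Decompose io/1: A ≐ either(char, option(io(either(int, int)))).
Bind A := either(char, option(io(either(int, int)))); no other remaining equation mentions A. Substituting into the earlier binding gives S2 := option(either(char, option(io(either(int, int))))).
Decompose either/2: int ≐ int,  U ≐ string.
Delete trivial equation int ≐ int.
Bind U := string.
MGU = { B := io(either(int, int)), R := option(io(either(int, int))), S1 := io(either(int, int)), T2 := either(int, int), T3 := char, S2 := option(either(char, option(io(either(int, int))))), A := either(char, option(io(either(int, int)))), U := string }, so B := io(either(int, int)).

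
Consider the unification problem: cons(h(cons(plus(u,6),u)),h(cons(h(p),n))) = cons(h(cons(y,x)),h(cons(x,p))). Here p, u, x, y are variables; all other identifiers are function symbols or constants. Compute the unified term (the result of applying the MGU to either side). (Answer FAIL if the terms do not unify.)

cons(h(cons(plus(h(n),6),h(n))),h(cons(h(n),n)))

Decompose cons/2: h(cons(plus(u,6),u)) = h(cons(y,x)),  h(cons(h(p),n)) = h(cons(x,p)).
Decompose h/1: cons(plus(u,6),u) = cons(y,x).
Decompose cons/2: plus(u,6) = y,  u = x.
Bind y := plus(u,6); no other remaining equation mentions y.
Bind u := x; no other remaining equation mentions u. Substituting into the earlier binding gives y := plus(x,6).
Decompose h/1: cons(h(p),n) = cons(x,p).
Decompose cons/2: h(p) = x,  n = p.
Bind x := h(p); no other remaining equation mentions x. Substituting into the earlier bindings gives y := plus(h(p),6), u := h(p).
Bind p := n. Substituting into the earlier bindings gives y := plus(h(n),6), u := h(n), x := h(n).
Applying the MGU to either side gives cons(h(cons(plus(h(n),6),h(n))),h(cons(h(n),n))).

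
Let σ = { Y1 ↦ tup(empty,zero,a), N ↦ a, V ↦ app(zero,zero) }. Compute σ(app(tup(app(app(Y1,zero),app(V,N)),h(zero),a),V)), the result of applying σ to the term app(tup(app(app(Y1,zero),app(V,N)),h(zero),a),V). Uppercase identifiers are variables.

app(tup(app(app(tup(empty,zero,a),zero),app(app(zero,zero),a)),h(zero),a),app(zero,zero))

Replace each occurrence of Y1 with tup(empty,zero,a).
Replace each occurrence of N with a.
Replace each occurrence of V with app(zero,zero).
Result: app(tup(app(app(tup(empty,zero,a),zero),app(app(zero,zero),a)),h(zero),a),app(zero,zero)).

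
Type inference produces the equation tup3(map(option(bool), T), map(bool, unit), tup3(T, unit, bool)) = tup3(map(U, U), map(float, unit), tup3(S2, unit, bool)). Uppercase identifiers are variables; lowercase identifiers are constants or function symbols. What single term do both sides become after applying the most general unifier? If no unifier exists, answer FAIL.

Decompose tup3/3: map(option(bool), T) = map(U, U),  map(bool, unit) = map(float, unit),  tup3(T, unit, bool) = tup3(S2, unit, bool).
Decompose map/2: option(bool) = U,  T = U.
Bind U := option(bool); substituting into the one remaining equation that mentions U gives: T = option(bool).
Bind T := option(bool); substituting into the one remaining equation that mentions T gives: tup3(option(bool), unit, bool) = tup3(S2, unit, bool).
Decompose map/2: bool = float,  unit = unit.
Clash: constants bool and float differ; no unifier exists.

FAIL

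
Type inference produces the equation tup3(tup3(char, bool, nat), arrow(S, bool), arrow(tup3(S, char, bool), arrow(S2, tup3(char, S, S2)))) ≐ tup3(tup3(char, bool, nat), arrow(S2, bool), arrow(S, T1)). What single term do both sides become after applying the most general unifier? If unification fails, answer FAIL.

FAIL

Decompose tup3/3: tup3(char, bool, nat) ≐ tup3(char, bool, nat),  arrow(S, bool) ≐ arrow(S2, bool),  arrow(tup3(S, char, bool), arrow(S2, tup3(char, S, S2))) ≐ arrow(S, T1).
Delete trivial equation tup3(char, bool, nat) ≐ tup3(char, bool, nat).
Decompose arrow/2: S ≐ S2,  bool ≐ bool.
Bind S := S2; substituting into the one remaining equation that mentions S gives: arrow(tup3(S2, char, bool), arrow(S2, tup3(char, S2, S2))) ≐ arrow(S2, T1).
Delete trivial equation bool ≐ bool.
Decompose arrow/2: tup3(S2, char, bool) ≐ S2,  arrow(S2, tup3(char, S2, S2)) ≐ T1.
Occurs check fails: S2 occurs in tup3(S2, char, bool); the equation S2 ≐ tup3(S2, char, bool) has no finite solution.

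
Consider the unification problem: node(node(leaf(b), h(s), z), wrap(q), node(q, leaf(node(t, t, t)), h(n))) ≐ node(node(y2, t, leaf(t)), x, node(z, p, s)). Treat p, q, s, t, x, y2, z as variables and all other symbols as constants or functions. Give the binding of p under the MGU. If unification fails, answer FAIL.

leaf(node(h(h(n)), h(h(n)), h(h(n))))

Decompose node/3: node(leaf(b), h(s), z) ≐ node(y2, t, leaf(t)),  wrap(q) ≐ x,  node(q, leaf(node(t, t, t)), h(n)) ≐ node(z, p, s).
Decompose node/3: leaf(b) ≐ y2,  h(s) ≐ t,  z ≐ leaf(t).
Bind y2 := leaf(b); no other remaining equation mentions y2.
Bind t := h(s); substituting into the 2 remaining equations that mention t gives: z ≐ leaf(h(s)),  node(q, leaf(node(h(s), h(s), h(s))), h(n)) ≐ node(z, p, s).
Bind z := leaf(h(s)); substituting into the one remaining equation that mentions z gives: node(q, leaf(node(h(s), h(s), h(s))), h(n)) ≐ node(leaf(h(s)), p, s).
Bind x := wrap(q); no other remaining equation mentions x.
Decompose node/3: q ≐ leaf(h(s)),  leaf(node(h(s), h(s), h(s))) ≐ p,  h(n) ≐ s.
Bind q := leaf(h(s)); no other remaining equation mentions q. Substituting into the earlier binding gives x := wrap(leaf(h(s))).
Bind p := leaf(node(h(s), h(s), h(s))); no other remaining equation mentions p.
Bind s := h(n). Substituting into the earlier bindings gives t := h(h(n)), z := leaf(h(h(n))), x := wrap(leaf(h(h(n)))), q := leaf(h(h(n))), p := leaf(node(h(h(n)), h(h(n)), h(h(n)))).
MGU = { y2 ↦ leaf(b), t ↦ h(h(n)), z ↦ leaf(h(h(n))), x ↦ wrap(leaf(h(h(n)))), q ↦ leaf(h(h(n))), p ↦ leaf(node(h(h(n)), h(h(n)), h(h(n)))), s ↦ h(n) }, so p ↦ leaf(node(h(h(n)), h(h(n)), h(h(n)))).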